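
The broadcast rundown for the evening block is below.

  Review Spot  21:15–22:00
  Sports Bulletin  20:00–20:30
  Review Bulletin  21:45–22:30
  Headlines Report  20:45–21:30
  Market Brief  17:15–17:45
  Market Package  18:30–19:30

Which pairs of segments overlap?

Check each pair: they overlap iff neither finishes before the other starts.
Sorted by start: Market Brief, Market Package, Sports Bulletin, Headlines Report, Review Spot, Review Bulletin.
Market Package starts after Market Brief ends; Market Brief is clear from here.
Sports Bulletin starts after Market Package ends; Market Package is clear from here.
Headlines Report starts after Sports Bulletin ends; Sports Bulletin is clear from here.
Review Spot starts before Headlines Report ends → Headlines Report and Review Spot overlap.
Review Bulletin starts after Headlines Report ends.
Review Bulletin starts before Review Spot ends → Review Spot and Review Bulletin overlap.

Headlines Report & Review Spot, Review Bulletin & Review Spot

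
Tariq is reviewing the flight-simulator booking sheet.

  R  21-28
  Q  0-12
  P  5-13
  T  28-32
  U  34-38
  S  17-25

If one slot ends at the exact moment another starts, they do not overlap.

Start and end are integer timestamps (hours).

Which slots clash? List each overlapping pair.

P & Q, R & S

Sorted by start: Q, P, S, R, T, U.
P starts before Q ends → Q and P overlap.
S starts after Q ends; Q is clear from here.
S starts after P ends; P is clear from here.
R starts before S ends → S and R overlap.
T starts after S ends; S is clear from here.
T starts exactly when R ends (back-to-back, no overlap); R is clear from here.
U starts after T ends.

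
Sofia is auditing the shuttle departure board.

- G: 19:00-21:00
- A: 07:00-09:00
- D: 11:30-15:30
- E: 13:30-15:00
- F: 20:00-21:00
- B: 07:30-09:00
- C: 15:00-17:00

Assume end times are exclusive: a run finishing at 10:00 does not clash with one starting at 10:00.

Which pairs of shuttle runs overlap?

A & B, C & D, D & E, F & G

Sorted by start: A, B, D, E, C, G, F.
B starts before A ends → A and B overlap.
D starts after A ends — done with A.
D starts after B ends — done with B.
E starts before D ends → D and E overlap.
C starts before D ends → D and C overlap.
G starts after D ends — done with D.
C starts exactly when E ends (back-to-back, no overlap) — done with E.
G starts after C ends — done with C.
F starts before G ends → G and F overlap.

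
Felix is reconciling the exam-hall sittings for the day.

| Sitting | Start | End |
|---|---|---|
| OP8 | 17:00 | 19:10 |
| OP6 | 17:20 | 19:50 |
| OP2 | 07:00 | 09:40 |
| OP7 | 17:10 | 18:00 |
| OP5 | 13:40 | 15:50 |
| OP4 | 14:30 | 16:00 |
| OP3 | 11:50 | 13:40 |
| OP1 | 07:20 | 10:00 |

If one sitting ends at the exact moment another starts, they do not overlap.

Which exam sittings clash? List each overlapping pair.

OP1 & OP2, OP4 & OP5, OP6 & OP7, OP6 & OP8, OP7 & OP8

Two intervals overlap when each starts before the other ends.
Sorted by start: OP2, OP1, OP3, OP5, OP4, OP8, OP7, OP6.
OP1 starts before OP2 ends → OP2 and OP1 overlap.
OP3 starts after OP2 ends; OP2 is clear from here.
OP3 starts after OP1 ends; OP1 is clear from here.
OP5 starts exactly when OP3 ends (back-to-back, no overlap); OP3 is clear from here.
OP4 starts before OP5 ends → OP5 and OP4 overlap.
OP8 starts after OP5 ends; OP5 is clear from here.
OP8 starts after OP4 ends; OP4 is clear from here.
OP7 starts before OP8 ends → OP8 and OP7 overlap.
OP6 starts before OP8 ends → OP8 and OP6 overlap.
OP6 starts before OP7 ends → OP7 and OP6 overlap.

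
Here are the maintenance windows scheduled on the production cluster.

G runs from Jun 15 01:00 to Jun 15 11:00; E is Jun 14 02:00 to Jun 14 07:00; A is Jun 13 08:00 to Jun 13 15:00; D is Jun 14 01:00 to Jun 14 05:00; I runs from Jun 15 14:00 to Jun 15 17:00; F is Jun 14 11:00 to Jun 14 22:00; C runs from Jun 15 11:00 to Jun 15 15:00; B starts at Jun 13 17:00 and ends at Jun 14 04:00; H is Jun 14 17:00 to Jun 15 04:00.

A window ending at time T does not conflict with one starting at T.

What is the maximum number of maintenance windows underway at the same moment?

3

Sweep the timeline, counting +1 at each start and −1 at each end (ends before starts at a tie):
Jun 13 08:00 start A → 1
Jun 13 15:00 end A → 0
Jun 13 17:00 start B → 1
Jun 14 01:00 start D → 2
Jun 14 02:00 start E → 3
Jun 14 04:00 end B → 2
Jun 14 05:00 end D → 1
Jun 14 07:00 end E → 0
Jun 14 11:00 start F → 1
Jun 14 17:00 start H → 2
Jun 14 22:00 end F → 1
Jun 15 01:00 start G → 2
Jun 15 04:00 end H → 1
Jun 15 11:00 end G → 0
Jun 15 11:00 start C → 1
Jun 15 14:00 start I → 2
Jun 15 15:00 end C → 1
Jun 15 17:00 end I → 0
Peak is 3, at Jun 14 02:00 (B, D, E).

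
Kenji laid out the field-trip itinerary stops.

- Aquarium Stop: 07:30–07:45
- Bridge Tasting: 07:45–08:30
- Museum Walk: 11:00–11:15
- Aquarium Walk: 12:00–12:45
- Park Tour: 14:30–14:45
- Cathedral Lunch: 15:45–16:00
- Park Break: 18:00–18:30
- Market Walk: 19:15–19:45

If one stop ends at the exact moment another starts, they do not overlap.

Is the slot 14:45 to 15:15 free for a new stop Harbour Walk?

Aquarium Stop: ends 07:45 at or before Harbour Walk starts 14:45 → clear.
Bridge Tasting: ends 08:30 at or before Harbour Walk starts 14:45 → clear.
Museum Walk: ends 11:15 at or before Harbour Walk starts 14:45 → clear.
Aquarium Walk: ends 12:45 at or before Harbour Walk starts 14:45 → clear.
Park Tour: ends 14:45 at or before Harbour Walk starts 14:45 → clear.
Cathedral Lunch: starts 15:45 at or after Harbour Walk ends 15:15 → clear.
Park Break: starts 18:00 at or after Harbour Walk ends 15:15 → clear.
Market Walk: starts 19:15 at or after Harbour Walk ends 15:15 → clear.

Yes — the slot is free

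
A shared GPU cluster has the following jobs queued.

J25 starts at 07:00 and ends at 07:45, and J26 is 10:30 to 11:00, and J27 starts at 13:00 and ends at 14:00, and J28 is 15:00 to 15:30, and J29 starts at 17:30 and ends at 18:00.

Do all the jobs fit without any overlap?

Check each pair: they overlap iff neither finishes before the other starts.
Sorted by start: J25, J26, J27, J28, J29.
J26 starts after J25 ends, so J25 has no further overlaps.
J27 starts after J26 ends, so J26 has no further overlaps.
J28 starts after J27 ends, so J27 has no further overlaps.
J29 starts after J28 ends.
Every pair is clear; the schedule has no overlaps.

Yes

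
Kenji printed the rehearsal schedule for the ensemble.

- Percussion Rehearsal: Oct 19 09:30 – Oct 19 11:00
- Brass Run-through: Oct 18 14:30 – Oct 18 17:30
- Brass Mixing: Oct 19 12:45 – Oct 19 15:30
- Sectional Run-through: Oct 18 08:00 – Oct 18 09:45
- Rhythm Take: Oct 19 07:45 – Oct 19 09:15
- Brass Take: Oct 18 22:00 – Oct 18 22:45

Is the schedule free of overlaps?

Yes

Two intervals overlap when each starts before the other ends.
Sorted by start: Sectional Run-through, Brass Run-through, Brass Take, Rhythm Take, Percussion Rehearsal, Brass Mixing.
Brass Run-through starts after Sectional Run-through ends, so Sectional Run-through has no further overlaps.
Brass Take starts after Brass Run-through ends, so Brass Run-through has no further overlaps.
Rhythm Take starts after Brass Take ends, so Brass Take has no further overlaps.
Percussion Rehearsal starts after Rhythm Take ends, so Rhythm Take has no further overlaps.
Brass Mixing starts after Percussion Rehearsal ends.
Every pair is clear; the schedule has no overlaps.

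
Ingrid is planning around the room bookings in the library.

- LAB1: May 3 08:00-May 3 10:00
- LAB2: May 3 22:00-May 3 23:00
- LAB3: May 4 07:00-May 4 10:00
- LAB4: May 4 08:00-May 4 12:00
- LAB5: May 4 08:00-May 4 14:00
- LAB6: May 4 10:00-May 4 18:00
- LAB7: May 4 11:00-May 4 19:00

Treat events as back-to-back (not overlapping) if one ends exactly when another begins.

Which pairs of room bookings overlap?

LAB3 & LAB4, LAB3 & LAB5, LAB4 & LAB5, LAB4 & LAB6, LAB4 & LAB7, LAB5 & LAB6, LAB5 & LAB7, LAB6 & LAB7

Two intervals overlap when each starts before the other ends.
Sorted by start: LAB1, LAB2, LAB3, LAB4, LAB5, LAB6, LAB7.
LAB2 starts after LAB1 ends, so LAB1 has no further overlaps.
LAB3 starts after LAB2 ends, so LAB2 has no further overlaps.
LAB4 starts before LAB3 ends → LAB3 and LAB4 overlap.
LAB5 starts before LAB3 ends → LAB3 and LAB5 overlap.
LAB6 starts exactly when LAB3 ends (back-to-back, no overlap), so LAB3 has no further overlaps.
LAB5 starts before LAB4 ends → LAB4 and LAB5 overlap.
LAB6 starts before LAB4 ends → LAB4 and LAB6 overlap.
LAB7 starts before LAB4 ends → LAB4 and LAB7 overlap.
LAB6 starts before LAB5 ends → LAB5 and LAB6 overlap.
LAB7 starts before LAB5 ends → LAB5 and LAB7 overlap.
LAB7 starts before LAB6 ends → LAB6 and LAB7 overlap.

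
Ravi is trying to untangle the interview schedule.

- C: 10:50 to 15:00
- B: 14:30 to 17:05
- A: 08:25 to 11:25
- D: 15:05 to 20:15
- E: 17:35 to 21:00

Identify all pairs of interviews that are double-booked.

A & C, B & C, B & D, D & E

Sorted by start: A, C, B, D, E.
C starts before A ends → A and C overlap.
B starts after A ends — done with A.
B starts before C ends → C and B overlap.
D starts after C ends — done with C.
D starts before B ends → B and D overlap.
E starts after B ends.
E starts before D ends → D and E overlap.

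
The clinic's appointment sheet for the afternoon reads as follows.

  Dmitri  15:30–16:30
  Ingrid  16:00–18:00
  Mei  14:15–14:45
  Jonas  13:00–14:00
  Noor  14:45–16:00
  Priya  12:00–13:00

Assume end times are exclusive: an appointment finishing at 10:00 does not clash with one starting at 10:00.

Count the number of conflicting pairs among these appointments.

Two intervals overlap when each starts before the other ends.
Sorted by start: Priya, Jonas, Mei, Noor, Dmitri, Ingrid.
Jonas starts exactly when Priya ends (back-to-back, no overlap); Priya is clear from here.
Mei starts after Jonas ends; Jonas is clear from here.
Noor starts exactly when Mei ends (back-to-back, no overlap); Mei is clear from here.
Dmitri starts before Noor ends → Noor and Dmitri overlap.
Ingrid starts exactly when Noor ends (back-to-back, no overlap).
Ingrid starts before Dmitri ends → Dmitri and Ingrid overlap.
Overlapping pairs: Dmitri & Ingrid, Dmitri & Noor — 2 in total.

2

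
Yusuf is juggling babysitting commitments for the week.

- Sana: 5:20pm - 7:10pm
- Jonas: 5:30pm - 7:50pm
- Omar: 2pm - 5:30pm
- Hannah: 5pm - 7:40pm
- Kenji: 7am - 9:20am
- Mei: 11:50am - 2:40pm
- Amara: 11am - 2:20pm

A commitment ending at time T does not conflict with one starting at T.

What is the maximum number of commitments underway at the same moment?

3

Walk through starts and ends in time order (an end at T is processed before a start at T):
7am start Kenji → 1
9:20am end Kenji → 0
11am start Amara → 1
11:50am start Mei → 2
2pm start Omar → 3
2:20pm end Amara → 2
2:40pm end Mei → 1
5pm start Hannah → 2
5:20pm start Sana → 3
5:30pm end Omar → 2
5:30pm start Jonas → 3
7:10pm end Sana → 2
7:40pm end Hannah → 1
7:50pm end Jonas → 0
Peak is 3, at 2pm (Amara, Mei, Omar).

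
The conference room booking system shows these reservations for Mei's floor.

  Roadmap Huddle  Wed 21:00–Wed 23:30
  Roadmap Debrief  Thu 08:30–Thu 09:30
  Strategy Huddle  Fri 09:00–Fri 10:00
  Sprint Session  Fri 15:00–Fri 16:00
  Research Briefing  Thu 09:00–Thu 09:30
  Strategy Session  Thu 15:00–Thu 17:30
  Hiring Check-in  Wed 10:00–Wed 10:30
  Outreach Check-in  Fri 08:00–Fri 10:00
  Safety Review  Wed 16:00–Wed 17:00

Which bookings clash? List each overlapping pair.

Outreach Check-in & Strategy Huddle, Research Briefing & Roadmap Debrief

Sorted by start: Hiring Check-in, Safety Review, Roadmap Huddle, Roadmap Debrief, Research Briefing, Strategy Session, Outreach Check-in, Strategy Huddle, Sprint Session.
Safety Review starts after Hiring Check-in ends; Hiring Check-in is clear from here.
Roadmap Huddle starts after Safety Review ends; Safety Review is clear from here.
Roadmap Debrief starts after Roadmap Huddle ends; Roadmap Huddle is clear from here.
Research Briefing starts before Roadmap Debrief ends → Roadmap Debrief and Research Briefing overlap.
Strategy Session starts after Roadmap Debrief ends; Roadmap Debrief is clear from here.
Strategy Session starts after Research Briefing ends; Research Briefing is clear from here.
Outreach Check-in starts after Strategy Session ends; Strategy Session is clear from here.
Strategy Huddle starts before Outreach Check-in ends → Outreach Check-in and Strategy Huddle overlap.
Sprint Session starts after Outreach Check-in ends.
Sprint Session starts after Strategy Huddle ends.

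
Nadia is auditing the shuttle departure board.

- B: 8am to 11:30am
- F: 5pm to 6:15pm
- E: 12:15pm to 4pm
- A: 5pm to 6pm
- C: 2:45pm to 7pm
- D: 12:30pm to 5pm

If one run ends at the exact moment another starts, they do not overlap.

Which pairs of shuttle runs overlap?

Sorted by start: B, E, D, C, A, F.
E starts after B ends — done with B.
D starts before E ends → E and D overlap.
C starts before E ends → E and C overlap.
A starts after E ends — done with E.
C starts before D ends → D and C overlap.
A starts exactly when D ends (back-to-back, no overlap) — done with D.
A starts before C ends → C and A overlap.
F starts before C ends → C and F overlap.
F starts before A ends → A and F overlap.

A & C, A & F, C & D, C & E, C & F, D & E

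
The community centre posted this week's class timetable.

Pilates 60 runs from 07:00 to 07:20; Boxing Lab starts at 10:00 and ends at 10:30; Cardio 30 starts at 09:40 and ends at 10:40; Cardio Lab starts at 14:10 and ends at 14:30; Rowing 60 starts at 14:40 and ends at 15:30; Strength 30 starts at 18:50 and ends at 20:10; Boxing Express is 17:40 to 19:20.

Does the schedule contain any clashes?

Yes

Sorted by start: Pilates 60, Cardio 30, Boxing Lab, Cardio Lab, Rowing 60, Boxing Express, Strength 30.
Cardio 30 starts after Pilates 60 ends, so nothing later overlaps Pilates 60 either.
Boxing Lab starts before Cardio 30 ends → Cardio 30 and Boxing Lab overlap.
That's a conflict, so the schedule is not conflict-free.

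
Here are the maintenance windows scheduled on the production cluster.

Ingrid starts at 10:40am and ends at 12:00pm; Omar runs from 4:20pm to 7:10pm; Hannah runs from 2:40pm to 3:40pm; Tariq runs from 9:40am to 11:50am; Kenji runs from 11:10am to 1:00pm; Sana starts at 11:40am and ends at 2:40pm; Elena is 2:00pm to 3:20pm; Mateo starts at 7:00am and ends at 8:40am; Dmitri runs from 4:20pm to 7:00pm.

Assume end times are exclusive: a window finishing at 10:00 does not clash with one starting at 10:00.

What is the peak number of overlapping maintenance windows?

Sort all start/end points and keep a running count:
7:00am start Mateo → 1
8:40am end Mateo → 0
9:40am start Tariq → 1
10:40am start Ingrid → 2
11:10am start Kenji → 3
11:40am start Sana → 4
11:50am end Tariq → 3
12:00pm end Ingrid → 2
1:00pm end Kenji → 1
2:00pm start Elena → 2
2:40pm end Sana → 1
2:40pm start Hannah → 2
3:20pm end Elena → 1
3:40pm end Hannah → 0
4:20pm start Dmitri → 1
4:20pm start Omar → 2
7:00pm end Dmitri → 1
7:10pm end Omar → 0
Peak is 4, at 11:40am (Ingrid, Kenji, Sana, Tariq).

4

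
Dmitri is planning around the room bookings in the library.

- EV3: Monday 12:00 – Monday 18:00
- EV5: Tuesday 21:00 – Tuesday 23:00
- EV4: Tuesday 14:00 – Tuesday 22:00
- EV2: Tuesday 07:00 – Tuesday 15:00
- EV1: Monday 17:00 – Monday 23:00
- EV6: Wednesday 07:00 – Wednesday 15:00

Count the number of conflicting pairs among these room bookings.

3

Sorted by start: EV3, EV1, EV2, EV4, EV5, EV6.
EV1 starts before EV3 ends → EV3 and EV1 overlap.
EV2 starts after EV3 ends; EV3 is clear from here.
EV2 starts after EV1 ends; EV1 is clear from here.
EV4 starts before EV2 ends → EV2 and EV4 overlap.
EV5 starts after EV2 ends; EV2 is clear from here.
EV5 starts before EV4 ends → EV4 and EV5 overlap.
EV6 starts after EV4 ends.
EV6 starts after EV5 ends.
Overlapping pairs: EV1 & EV3, EV2 & EV4, EV4 & EV5 — 3 in total.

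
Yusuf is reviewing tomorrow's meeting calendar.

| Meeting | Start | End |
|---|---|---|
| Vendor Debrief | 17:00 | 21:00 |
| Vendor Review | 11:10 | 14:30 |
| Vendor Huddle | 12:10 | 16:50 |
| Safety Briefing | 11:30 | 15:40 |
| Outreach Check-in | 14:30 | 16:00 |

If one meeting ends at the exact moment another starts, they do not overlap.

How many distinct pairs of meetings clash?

5

Sorted by start: Vendor Review, Safety Briefing, Vendor Huddle, Outreach Check-in, Vendor Debrief.
Safety Briefing starts before Vendor Review ends → Vendor Review and Safety Briefing overlap.
Vendor Huddle starts before Vendor Review ends → Vendor Review and Vendor Huddle overlap.
Outreach Check-in starts exactly when Vendor Review ends (back-to-back, no overlap) — done with Vendor Review.
Vendor Huddle starts before Safety Briefing ends → Safety Briefing and Vendor Huddle overlap.
Outreach Check-in starts before Safety Briefing ends → Safety Briefing and Outreach Check-in overlap.
Vendor Debrief starts after Safety Briefing ends.
Outreach Check-in starts before Vendor Huddle ends → Vendor Huddle and Outreach Check-in overlap.
Vendor Debrief starts after Vendor Huddle ends.
Vendor Debrief starts after Outreach Check-in ends.
Overlapping pairs: Outreach Check-in & Safety Briefing, Outreach Check-in & Vendor Huddle, Safety Briefing & Vendor Huddle, Safety Briefing & Vendor Review, Vendor Huddle & Vendor Review — 5 in total.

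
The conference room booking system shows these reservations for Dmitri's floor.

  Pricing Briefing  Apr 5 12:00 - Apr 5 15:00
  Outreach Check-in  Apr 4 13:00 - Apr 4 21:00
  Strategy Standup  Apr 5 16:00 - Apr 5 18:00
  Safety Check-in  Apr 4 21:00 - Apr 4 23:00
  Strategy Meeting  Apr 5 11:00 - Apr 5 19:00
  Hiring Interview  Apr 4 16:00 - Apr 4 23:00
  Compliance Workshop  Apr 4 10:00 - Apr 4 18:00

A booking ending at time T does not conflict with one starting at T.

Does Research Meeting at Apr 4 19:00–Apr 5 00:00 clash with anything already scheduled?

Yes — it overlaps Hiring Interview, Outreach Check-in, Safety Check-in

Compliance Workshop: ends Apr 4 18:00 at or before Research Meeting starts Apr 4 19:00 → clear.
Outreach Check-in: starts Apr 4 13:00 before Research Meeting ends Apr 5 00:00, and ends Apr 4 21:00 after Research Meeting starts Apr 4 19:00 → overlap.
Hiring Interview: starts Apr 4 16:00 before Research Meeting ends Apr 5 00:00, and ends Apr 4 23:00 after Research Meeting starts Apr 4 19:00 → overlap.
Safety Check-in: starts Apr 4 21:00 before Research Meeting ends Apr 5 00:00, and ends Apr 4 23:00 after Research Meeting starts Apr 4 19:00 → overlap.
Strategy Meeting: starts Apr 5 11:00 at or after Research Meeting ends Apr 5 00:00 → clear.
Pricing Briefing: starts Apr 5 12:00 at or after Research Meeting ends Apr 5 00:00 → clear.
Strategy Standup: starts Apr 5 16:00 at or after Research Meeting ends Apr 5 00:00 → clear.
Research Meeting overlaps Hiring Interview, Safety Check-in, Outreach Check-in.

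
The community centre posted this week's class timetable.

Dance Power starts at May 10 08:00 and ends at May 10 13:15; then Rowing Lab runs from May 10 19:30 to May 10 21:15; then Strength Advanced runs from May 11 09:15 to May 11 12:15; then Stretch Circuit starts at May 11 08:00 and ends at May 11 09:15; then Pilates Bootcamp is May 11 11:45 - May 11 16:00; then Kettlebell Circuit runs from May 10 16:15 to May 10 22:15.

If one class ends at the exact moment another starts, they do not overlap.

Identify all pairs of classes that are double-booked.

Sorted by start: Dance Power, Kettlebell Circuit, Rowing Lab, Stretch Circuit, Strength Advanced, Pilates Bootcamp.
Kettlebell Circuit starts after Dance Power ends — done with Dance Power.
Rowing Lab starts before Kettlebell Circuit ends → Kettlebell Circuit and Rowing Lab overlap.
Stretch Circuit starts after Kettlebell Circuit ends — done with Kettlebell Circuit.
Stretch Circuit starts after Rowing Lab ends — done with Rowing Lab.
Strength Advanced starts exactly when Stretch Circuit ends (back-to-back, no overlap) — done with Stretch Circuit.
Pilates Bootcamp starts before Strength Advanced ends → Strength Advanced and Pilates Bootcamp overlap.

Kettlebell Circuit & Rowing Lab, Pilates Bootcamp & Strength Advanced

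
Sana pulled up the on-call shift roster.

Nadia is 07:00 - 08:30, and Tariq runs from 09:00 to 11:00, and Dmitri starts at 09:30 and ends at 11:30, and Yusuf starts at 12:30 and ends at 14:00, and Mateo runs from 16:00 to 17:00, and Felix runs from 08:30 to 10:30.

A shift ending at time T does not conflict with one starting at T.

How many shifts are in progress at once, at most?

Walk through starts and ends in time order (an end at T is processed before a start at T):
07:00 start Nadia → 1
08:30 end Nadia → 0
08:30 start Felix → 1
09:00 start Tariq → 2
09:30 start Dmitri → 3
10:30 end Felix → 2
11:00 end Tariq → 1
11:30 end Dmitri → 0
12:30 start Yusuf → 1
14:00 end Yusuf → 0
16:00 start Mateo → 1
17:00 end Mateo → 0
Peak is 3, at 09:30 (Dmitri, Felix, Tariq).

3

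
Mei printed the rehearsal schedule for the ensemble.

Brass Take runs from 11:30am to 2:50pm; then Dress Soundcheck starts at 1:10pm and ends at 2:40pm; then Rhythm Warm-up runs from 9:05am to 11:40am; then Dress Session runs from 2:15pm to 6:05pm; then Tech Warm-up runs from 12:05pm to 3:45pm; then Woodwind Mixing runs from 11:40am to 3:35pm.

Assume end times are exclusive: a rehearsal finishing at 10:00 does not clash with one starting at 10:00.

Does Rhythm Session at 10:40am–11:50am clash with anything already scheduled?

Yes — it overlaps Brass Take, Rhythm Warm-up, Woodwind Mixing

Rhythm Warm-up: starts 9:05am before Rhythm Session ends 11:50am, and ends 11:40am after Rhythm Session starts 10:40am → overlap.
Brass Take: starts 11:30am before Rhythm Session ends 11:50am, and ends 2:50pm after Rhythm Session starts 10:40am → overlap.
Woodwind Mixing: starts 11:40am before Rhythm Session ends 11:50am, and ends 3:35pm after Rhythm Session starts 10:40am → overlap.
Tech Warm-up: starts 12:05pm at or after Rhythm Session ends 11:50am → clear.
Dress Soundcheck: starts 1:10pm at or after Rhythm Session ends 11:50am → clear.
Dress Session: starts 2:15pm at or after Rhythm Session ends 11:50am → clear.
Rhythm Session overlaps Brass Take, Rhythm Warm-up, Woodwind Mixing.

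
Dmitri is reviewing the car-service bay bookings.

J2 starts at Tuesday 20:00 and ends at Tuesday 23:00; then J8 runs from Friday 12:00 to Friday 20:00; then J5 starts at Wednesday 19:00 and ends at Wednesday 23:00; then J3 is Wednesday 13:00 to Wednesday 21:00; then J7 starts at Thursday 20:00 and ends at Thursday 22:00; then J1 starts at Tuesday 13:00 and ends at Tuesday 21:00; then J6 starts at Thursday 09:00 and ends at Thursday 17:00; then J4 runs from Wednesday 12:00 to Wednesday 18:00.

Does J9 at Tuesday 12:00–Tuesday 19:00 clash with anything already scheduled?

J1: starts Tuesday 13:00 before J9 ends Tuesday 19:00, and ends Tuesday 21:00 after J9 starts Tuesday 12:00 → overlap.
J2: starts Tuesday 20:00 at or after J9 ends Tuesday 19:00 → clear.
J4: starts Wednesday 12:00 at or after J9 ends Tuesday 19:00 → clear.
J3: starts Wednesday 13:00 at or after J9 ends Tuesday 19:00 → clear.
J5: starts Wednesday 19:00 at or after J9 ends Tuesday 19:00 → clear.
J6: starts Thursday 09:00 at or after J9 ends Tuesday 19:00 → clear.
J7: starts Thursday 20:00 at or after J9 ends Tuesday 19:00 → clear.
J8: starts Friday 12:00 at or after J9 ends Tuesday 19:00 → clear.
J9 overlaps J1.

Yes — it overlaps J1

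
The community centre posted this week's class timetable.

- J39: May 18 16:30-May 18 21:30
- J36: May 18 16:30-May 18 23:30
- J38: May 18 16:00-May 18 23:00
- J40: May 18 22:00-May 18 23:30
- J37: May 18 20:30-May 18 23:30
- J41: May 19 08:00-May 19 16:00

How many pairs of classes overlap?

9

Sorted by start: J38, J36, J39, J37, J40, J41.
J36 starts before J38 ends → J38 and J36 overlap.
J39 starts before J38 ends → J38 and J39 overlap.
J37 starts before J38 ends → J38 and J37 overlap.
J40 starts before J38 ends → J38 and J40 overlap.
J41 starts after J38 ends.
J39 starts before J36 ends → J36 and J39 overlap.
J37 starts before J36 ends → J36 and J37 overlap.
J40 starts before J36 ends → J36 and J40 overlap.
J41 starts after J36 ends.
J37 starts before J39 ends → J39 and J37 overlap.
J40 starts after J39 ends, so J39 has no further overlaps.
J40 starts before J37 ends → J37 and J40 overlap.
J41 starts after J37 ends.
J41 starts after J40 ends.
Overlapping pairs: J36 & J37, J36 & J38, J36 & J39, J36 & J40, J37 & J38, J37 & J39, J37 & J40, J38 & J39, J38 & J40 — 9 in total.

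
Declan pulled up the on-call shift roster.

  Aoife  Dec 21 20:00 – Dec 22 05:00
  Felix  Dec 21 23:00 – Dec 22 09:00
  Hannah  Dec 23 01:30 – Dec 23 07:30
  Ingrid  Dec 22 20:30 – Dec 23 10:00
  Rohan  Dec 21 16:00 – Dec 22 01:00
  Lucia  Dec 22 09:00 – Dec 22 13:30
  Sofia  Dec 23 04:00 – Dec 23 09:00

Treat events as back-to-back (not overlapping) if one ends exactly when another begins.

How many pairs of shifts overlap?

6

Sorted by start: Rohan, Aoife, Felix, Lucia, Ingrid, Hannah, Sofia.
Aoife starts before Rohan ends → Rohan and Aoife overlap.
Felix starts before Rohan ends → Rohan and Felix overlap.
Lucia starts after Rohan ends — done with Rohan.
Felix starts before Aoife ends → Aoife and Felix overlap.
Lucia starts after Aoife ends — done with Aoife.
Lucia starts exactly when Felix ends (back-to-back, no overlap) — done with Felix.
Ingrid starts after Lucia ends — done with Lucia.
Hannah starts before Ingrid ends → Ingrid and Hannah overlap.
Sofia starts before Ingrid ends → Ingrid and Sofia overlap.
Sofia starts before Hannah ends → Hannah and Sofia overlap.
Overlapping pairs: Aoife & Felix, Aoife & Rohan, Felix & Rohan, Hannah & Ingrid, Hannah & Sofia, Ingrid & Sofia — 6 in total.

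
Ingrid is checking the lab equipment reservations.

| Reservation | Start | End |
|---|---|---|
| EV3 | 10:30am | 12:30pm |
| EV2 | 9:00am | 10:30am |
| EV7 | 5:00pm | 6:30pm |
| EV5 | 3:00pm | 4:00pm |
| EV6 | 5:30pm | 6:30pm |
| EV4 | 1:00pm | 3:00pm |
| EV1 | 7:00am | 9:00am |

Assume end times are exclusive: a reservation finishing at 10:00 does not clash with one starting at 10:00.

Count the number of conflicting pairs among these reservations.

Sorted by start: EV1, EV2, EV3, EV4, EV5, EV7, EV6.
EV2 starts exactly when EV1 ends (back-to-back, no overlap), so nothing later overlaps EV1 either.
EV3 starts exactly when EV2 ends (back-to-back, no overlap), so nothing later overlaps EV2 either.
EV4 starts after EV3 ends, so nothing later overlaps EV3 either.
EV5 starts exactly when EV4 ends (back-to-back, no overlap), so nothing later overlaps EV4 either.
EV7 starts after EV5 ends, so nothing later overlaps EV5 either.
EV6 starts before EV7 ends → EV7 and EV6 overlap.
Overlapping pairs: EV6 & EV7 — 1 in total.

1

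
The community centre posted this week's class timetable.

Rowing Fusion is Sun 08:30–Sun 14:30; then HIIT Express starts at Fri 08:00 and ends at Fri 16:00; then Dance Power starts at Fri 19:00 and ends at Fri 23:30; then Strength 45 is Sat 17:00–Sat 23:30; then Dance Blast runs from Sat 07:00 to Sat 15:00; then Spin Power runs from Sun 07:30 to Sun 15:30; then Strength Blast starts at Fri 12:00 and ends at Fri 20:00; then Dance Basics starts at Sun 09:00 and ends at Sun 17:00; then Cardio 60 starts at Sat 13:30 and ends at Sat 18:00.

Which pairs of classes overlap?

Cardio 60 & Dance Blast, Cardio 60 & Strength 45, Dance Basics & Rowing Fusion, Dance Basics & Spin Power, Dance Power & Strength Blast, HIIT Express & Strength Blast, Rowing Fusion & Spin Power

Two intervals overlap when each starts before the other ends.
Sorted by start: HIIT Express, Strength Blast, Dance Power, Dance Blast, Cardio 60, Strength 45, Spin Power, Rowing Fusion, Dance Basics.
Strength Blast starts before HIIT Express ends → HIIT Express and Strength Blast overlap.
Dance Power starts after HIIT Express ends, so nothing later overlaps HIIT Express either.
Dance Power starts before Strength Blast ends → Strength Blast and Dance Power overlap.
Dance Blast starts after Strength Blast ends, so nothing later overlaps Strength Blast either.
Dance Blast starts after Dance Power ends, so nothing later overlaps Dance Power either.
Cardio 60 starts before Dance Blast ends → Dance Blast and Cardio 60 overlap.
Strength 45 starts after Dance Blast ends, so nothing later overlaps Dance Blast either.
Strength 45 starts before Cardio 60 ends → Cardio 60 and Strength 45 overlap.
Spin Power starts after Cardio 60 ends, so nothing later overlaps Cardio 60 either.
Spin Power starts after Strength 45 ends, so nothing later overlaps Strength 45 either.
Rowing Fusion starts before Spin Power ends → Spin Power and Rowing Fusion overlap.
Dance Basics starts before Spin Power ends → Spin Power and Dance Basics overlap.
Dance Basics starts before Rowing Fusion ends → Rowing Fusion and Dance Basics overlap.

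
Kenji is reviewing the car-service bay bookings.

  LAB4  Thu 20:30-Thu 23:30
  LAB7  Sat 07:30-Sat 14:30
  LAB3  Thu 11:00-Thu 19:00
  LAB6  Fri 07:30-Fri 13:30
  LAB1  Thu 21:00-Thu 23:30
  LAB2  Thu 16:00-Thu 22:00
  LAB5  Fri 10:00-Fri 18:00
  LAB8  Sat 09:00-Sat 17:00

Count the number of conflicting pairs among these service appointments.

Sorted by start: LAB3, LAB2, LAB4, LAB1, LAB6, LAB5, LAB7, LAB8.
LAB2 starts before LAB3 ends → LAB3 and LAB2 overlap.
LAB4 starts after LAB3 ends; LAB3 is clear from here.
LAB4 starts before LAB2 ends → LAB2 and LAB4 overlap.
LAB1 starts before LAB2 ends → LAB2 and LAB1 overlap.
LAB6 starts after LAB2 ends; LAB2 is clear from here.
LAB1 starts before LAB4 ends → LAB4 and LAB1 overlap.
LAB6 starts after LAB4 ends; LAB4 is clear from here.
LAB6 starts after LAB1 ends; LAB1 is clear from here.
LAB5 starts before LAB6 ends → LAB6 and LAB5 overlap.
LAB7 starts after LAB6 ends; LAB6 is clear from here.
LAB7 starts after LAB5 ends; LAB5 is clear from here.
LAB8 starts before LAB7 ends → LAB7 and LAB8 overlap.
Overlapping pairs: LAB1 & LAB2, LAB1 & LAB4, LAB2 & LAB3, LAB2 & LAB4, LAB5 & LAB6, LAB7 & LAB8 — 6 in total.

6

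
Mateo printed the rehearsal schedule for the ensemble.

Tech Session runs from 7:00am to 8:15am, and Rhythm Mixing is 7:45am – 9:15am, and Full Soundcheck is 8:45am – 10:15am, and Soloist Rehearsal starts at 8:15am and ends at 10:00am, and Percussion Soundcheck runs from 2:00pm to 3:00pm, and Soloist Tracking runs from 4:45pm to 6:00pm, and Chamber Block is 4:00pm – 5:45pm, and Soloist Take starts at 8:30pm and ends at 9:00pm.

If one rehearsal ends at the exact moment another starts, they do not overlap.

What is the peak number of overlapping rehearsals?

Sort all start/end points and keep a running count:
7:00am start Tech Session → 1
7:45am start Rhythm Mixing → 2
8:15am end Tech Session → 1
8:15am start Soloist Rehearsal → 2
8:45am start Full Soundcheck → 3
9:15am end Rhythm Mixing → 2
10:00am end Soloist Rehearsal → 1
10:15am end Full Soundcheck → 0
2:00pm start Percussion Soundcheck → 1
3:00pm end Percussion Soundcheck → 0
4:00pm start Chamber Block → 1
4:45pm start Soloist Tracking → 2
5:45pm end Chamber Block → 1
6:00pm end Soloist Tracking → 0
8:30pm start Soloist Take → 1
9:00pm end Soloist Take → 0
Peak is 3, at 8:45am (Full Soundcheck, Rhythm Mixing, Soloist Rehearsal).

3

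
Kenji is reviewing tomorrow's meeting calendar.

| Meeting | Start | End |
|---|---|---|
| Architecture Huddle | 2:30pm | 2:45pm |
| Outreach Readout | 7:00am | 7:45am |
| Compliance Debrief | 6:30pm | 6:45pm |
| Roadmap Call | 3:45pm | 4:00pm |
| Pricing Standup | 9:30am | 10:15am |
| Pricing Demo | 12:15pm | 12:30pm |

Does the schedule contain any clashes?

Sorted by start: Outreach Readout, Pricing Standup, Pricing Demo, Architecture Huddle, Roadmap Call, Compliance Debrief.
Pricing Standup starts after Outreach Readout ends; Outreach Readout is clear from here.
Pricing Demo starts after Pricing Standup ends; Pricing Standup is clear from here.
Architecture Huddle starts after Pricing Demo ends; Pricing Demo is clear from here.
Roadmap Call starts after Architecture Huddle ends; Architecture Huddle is clear from here.
Compliance Debrief starts after Roadmap Call ends.
Every pair is clear; the schedule has no overlaps.

No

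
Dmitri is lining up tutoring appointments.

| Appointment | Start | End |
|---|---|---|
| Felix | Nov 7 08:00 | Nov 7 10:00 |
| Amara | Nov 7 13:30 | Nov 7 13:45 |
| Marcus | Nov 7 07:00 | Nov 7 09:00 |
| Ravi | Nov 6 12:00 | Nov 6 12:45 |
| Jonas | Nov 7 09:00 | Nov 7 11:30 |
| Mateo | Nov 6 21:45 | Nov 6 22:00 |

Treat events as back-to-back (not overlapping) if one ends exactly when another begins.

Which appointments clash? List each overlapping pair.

Felix & Jonas, Felix & Marcus

Sorted by start: Ravi, Mateo, Marcus, Felix, Jonas, Amara.
Mateo starts after Ravi ends, so nothing later overlaps Ravi either.
Marcus starts after Mateo ends, so nothing later overlaps Mateo either.
Felix starts before Marcus ends → Marcus and Felix overlap.
Jonas starts exactly when Marcus ends (back-to-back, no overlap), so nothing later overlaps Marcus either.
Jonas starts before Felix ends → Felix and Jonas overlap.
Amara starts after Felix ends.
Amara starts after Jonas ends.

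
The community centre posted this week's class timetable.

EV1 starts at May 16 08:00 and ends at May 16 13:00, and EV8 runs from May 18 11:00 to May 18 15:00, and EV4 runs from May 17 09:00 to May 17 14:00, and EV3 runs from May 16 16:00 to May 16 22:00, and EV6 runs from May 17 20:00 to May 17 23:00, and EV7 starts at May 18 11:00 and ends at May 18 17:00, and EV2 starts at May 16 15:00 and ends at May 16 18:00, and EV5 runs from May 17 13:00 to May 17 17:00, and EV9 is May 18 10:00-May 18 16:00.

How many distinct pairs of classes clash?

5

Sorted by start: EV1, EV2, EV3, EV4, EV5, EV6, EV9, EV7, EV8.
EV2 starts after EV1 ends — done with EV1.
EV3 starts before EV2 ends → EV2 and EV3 overlap.
EV4 starts after EV2 ends — done with EV2.
EV4 starts after EV3 ends — done with EV3.
EV5 starts before EV4 ends → EV4 and EV5 overlap.
EV6 starts after EV4 ends — done with EV4.
EV6 starts after EV5 ends — done with EV5.
EV9 starts after EV6 ends — done with EV6.
EV7 starts before EV9 ends → EV9 and EV7 overlap.
EV8 starts before EV9 ends → EV9 and EV8 overlap.
EV8 starts before EV7 ends → EV7 and EV8 overlap.
Overlapping pairs: EV2 & EV3, EV4 & EV5, EV7 & EV8, EV7 & EV9, EV8 & EV9 — 5 in total.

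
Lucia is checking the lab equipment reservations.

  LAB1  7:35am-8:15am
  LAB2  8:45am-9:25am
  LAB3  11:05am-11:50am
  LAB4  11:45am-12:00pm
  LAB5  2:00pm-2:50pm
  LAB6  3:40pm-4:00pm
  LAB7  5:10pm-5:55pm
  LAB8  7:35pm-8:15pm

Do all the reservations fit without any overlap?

No

Sorted by start: LAB1, LAB2, LAB3, LAB4, LAB5, LAB6, LAB7, LAB8.
LAB2 starts after LAB1 ends, so nothing later overlaps LAB1 either.
LAB3 starts after LAB2 ends, so nothing later overlaps LAB2 either.
LAB4 starts before LAB3 ends → LAB3 and LAB4 overlap.
That's a conflict, so the schedule is not conflict-free.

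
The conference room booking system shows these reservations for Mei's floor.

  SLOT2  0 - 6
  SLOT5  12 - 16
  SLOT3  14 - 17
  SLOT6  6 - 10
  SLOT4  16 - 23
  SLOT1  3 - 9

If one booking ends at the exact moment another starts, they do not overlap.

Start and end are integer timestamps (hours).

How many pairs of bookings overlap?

4

Sorted by start: SLOT2, SLOT1, SLOT6, SLOT5, SLOT3, SLOT4.
SLOT1 starts before SLOT2 ends → SLOT2 and SLOT1 overlap.
SLOT6 starts exactly when SLOT2 ends (back-to-back, no overlap), so nothing later overlaps SLOT2 either.
SLOT6 starts before SLOT1 ends → SLOT1 and SLOT6 overlap.
SLOT5 starts after SLOT1 ends, so nothing later overlaps SLOT1 either.
SLOT5 starts after SLOT6 ends, so nothing later overlaps SLOT6 either.
SLOT3 starts before SLOT5 ends → SLOT5 and SLOT3 overlap.
SLOT4 starts exactly when SLOT5 ends (back-to-back, no overlap).
SLOT4 starts before SLOT3 ends → SLOT3 and SLOT4 overlap.
Overlapping pairs: SLOT1 & SLOT2, SLOT1 & SLOT6, SLOT3 & SLOT4, SLOT3 & SLOT5 — 4 in total.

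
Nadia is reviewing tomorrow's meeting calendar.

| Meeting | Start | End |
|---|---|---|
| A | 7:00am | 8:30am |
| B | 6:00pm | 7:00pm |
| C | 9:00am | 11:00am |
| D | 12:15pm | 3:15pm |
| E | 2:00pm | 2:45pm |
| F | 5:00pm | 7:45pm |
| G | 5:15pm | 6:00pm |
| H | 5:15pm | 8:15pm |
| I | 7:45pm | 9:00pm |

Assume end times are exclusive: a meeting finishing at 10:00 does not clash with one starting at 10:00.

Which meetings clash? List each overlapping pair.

Sorted by start: A, C, D, E, F, G, H, B, I.
C starts after A ends, so nothing later overlaps A either.
D starts after C ends, so nothing later overlaps C either.
E starts before D ends → D and E overlap.
F starts after D ends, so nothing later overlaps D either.
F starts after E ends, so nothing later overlaps E either.
G starts before F ends → F and G overlap.
H starts before F ends → F and H overlap.
B starts before F ends → F and B overlap.
I starts exactly when F ends (back-to-back, no overlap).
H starts before G ends → G and H overlap.
B starts exactly when G ends (back-to-back, no overlap), so nothing later overlaps G either.
B starts before H ends → H and B overlap.
I starts before H ends → H and I overlap.
I starts after B ends.

B & F, B & H, D & E, F & G, F & H, G & H, H & I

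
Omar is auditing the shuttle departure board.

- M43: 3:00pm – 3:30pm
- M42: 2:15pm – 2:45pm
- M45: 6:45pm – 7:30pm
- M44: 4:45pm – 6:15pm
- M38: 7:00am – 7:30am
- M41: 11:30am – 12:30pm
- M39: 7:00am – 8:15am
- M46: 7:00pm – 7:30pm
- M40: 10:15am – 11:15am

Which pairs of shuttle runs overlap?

M38 & M39, M45 & M46

Two intervals overlap when each starts before the other ends.
Sorted by start: M38, M39, M40, M41, M42, M43, M44, M45, M46.
M39 starts before M38 ends → M38 and M39 overlap.
M40 starts after M38 ends — done with M38.
M40 starts after M39 ends — done with M39.
M41 starts after M40 ends — done with M40.
M42 starts after M41 ends — done with M41.
M43 starts after M42 ends — done with M42.
M44 starts after M43 ends — done with M43.
M45 starts after M44 ends — done with M44.
M46 starts before M45 ends → M45 and M46 overlap.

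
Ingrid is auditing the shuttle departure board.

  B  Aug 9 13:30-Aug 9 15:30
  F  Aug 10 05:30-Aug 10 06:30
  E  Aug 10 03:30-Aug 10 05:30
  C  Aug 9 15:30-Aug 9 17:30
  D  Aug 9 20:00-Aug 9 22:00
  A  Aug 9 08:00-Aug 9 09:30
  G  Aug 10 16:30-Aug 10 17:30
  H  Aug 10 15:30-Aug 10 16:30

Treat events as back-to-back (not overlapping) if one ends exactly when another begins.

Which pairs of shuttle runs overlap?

none

Sorted by start: A, B, C, D, E, F, H, G.
B starts after A ends — done with A.
C starts exactly when B ends (back-to-back, no overlap) — done with B.
D starts after C ends — done with C.
E starts after D ends — done with D.
F starts exactly when E ends (back-to-back, no overlap) — done with E.
H starts after F ends — done with F.
G starts exactly when H ends (back-to-back, no overlap).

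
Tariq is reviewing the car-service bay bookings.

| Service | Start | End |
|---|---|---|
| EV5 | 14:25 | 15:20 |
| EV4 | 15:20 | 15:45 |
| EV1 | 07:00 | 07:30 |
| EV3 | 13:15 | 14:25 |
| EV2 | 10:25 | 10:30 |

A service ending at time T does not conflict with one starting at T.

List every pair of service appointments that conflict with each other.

Two intervals overlap when each starts before the other ends.
Sorted by start: EV1, EV2, EV3, EV5, EV4.
EV2 starts after EV1 ends; EV1 is clear from here.
EV3 starts after EV2 ends; EV2 is clear from here.
EV5 starts exactly when EV3 ends (back-to-back, no overlap); EV3 is clear from here.
EV4 starts exactly when EV5 ends (back-to-back, no overlap).

no overlapping pairs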